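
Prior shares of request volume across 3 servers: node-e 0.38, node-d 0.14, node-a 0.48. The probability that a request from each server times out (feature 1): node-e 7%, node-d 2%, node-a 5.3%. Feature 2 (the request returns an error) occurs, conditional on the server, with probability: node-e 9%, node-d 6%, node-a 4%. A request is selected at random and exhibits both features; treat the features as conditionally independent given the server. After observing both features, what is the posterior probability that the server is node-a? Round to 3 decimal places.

By Bayes' rule, posterior ∝ prior × likelihood:
  node-e: 0.38 × 0.07 × 0.09 = 0.002394
  node-d: 0.14 × 0.02 × 0.06 = 0.000168
  node-a: 0.48 × 0.053 × 0.04 = 0.0010176
Total = 0.0035796.
P(node-a | evidence) = 0.0010176 / 0.0035796 ≈ 0.284.

0.284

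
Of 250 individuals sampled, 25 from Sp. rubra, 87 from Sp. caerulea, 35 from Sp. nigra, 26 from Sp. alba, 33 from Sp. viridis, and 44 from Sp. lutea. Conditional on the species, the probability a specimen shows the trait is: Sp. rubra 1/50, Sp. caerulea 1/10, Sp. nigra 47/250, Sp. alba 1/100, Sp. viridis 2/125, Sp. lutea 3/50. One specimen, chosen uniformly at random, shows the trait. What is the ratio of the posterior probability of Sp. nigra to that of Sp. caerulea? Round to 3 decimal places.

Prior × likelihood for each hypothesis:
  Sp. rubra: 0.1 × 0.02 = 0.002
  Sp. caerulea: 0.348 × 0.1 = 0.0348
  Sp. nigra: 0.14 × 0.188 = 0.02632
  Sp. alba: 0.104 × 0.01 = 0.00104
  Sp. viridis: 0.132 × 0.016 = 0.002112
  Sp. lutea: 0.176 × 0.06 = 0.01056
Total = 0.076832.
The ratio is 0.02632 / 0.0348 (the normalizer cancels) = 0.756.

0.756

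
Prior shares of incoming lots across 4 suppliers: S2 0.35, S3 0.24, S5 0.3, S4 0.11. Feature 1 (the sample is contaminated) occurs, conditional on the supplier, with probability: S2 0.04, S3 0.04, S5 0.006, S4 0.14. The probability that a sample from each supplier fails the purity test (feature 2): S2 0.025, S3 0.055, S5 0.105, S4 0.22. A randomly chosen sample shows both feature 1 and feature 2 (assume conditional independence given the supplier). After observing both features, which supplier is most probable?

Unnormalized posteriors (prior × likelihood):
  S2: 0.35 × 0.04 × 0.025 = 0.00035
  S3: 0.24 × 0.04 × 0.055 = 0.000528
  S5: 0.3 × 0.006 × 0.105 = 0.000189
  S4: 0.11 × 0.14 × 0.22 = 0.003388
Total = 0.004455.
Largest term belongs to S4, so S4 is most probable.

S4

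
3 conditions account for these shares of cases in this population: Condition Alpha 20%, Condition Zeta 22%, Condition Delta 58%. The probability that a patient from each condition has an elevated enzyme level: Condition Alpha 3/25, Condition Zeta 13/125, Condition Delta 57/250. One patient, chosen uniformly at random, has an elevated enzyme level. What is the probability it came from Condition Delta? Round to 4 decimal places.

Prior × likelihood for each hypothesis:
  Condition Alpha: 0.2 × 0.12 = 0.024
  Condition Zeta: 0.22 × 0.104 = 0.02288
  Condition Delta: 0.58 × 0.228 = 0.13224
Normalizing constant = 0.17912.
P(Condition Delta | evidence) = 0.13224 / 0.17912 ≈ 0.7383.

0.7383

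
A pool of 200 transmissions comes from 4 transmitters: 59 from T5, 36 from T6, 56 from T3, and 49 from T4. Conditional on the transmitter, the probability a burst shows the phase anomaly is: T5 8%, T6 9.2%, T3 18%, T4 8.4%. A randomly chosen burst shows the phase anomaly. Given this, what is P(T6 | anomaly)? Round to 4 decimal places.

0.1490

Prior × likelihood for each hypothesis:
  T5: 0.295 × 0.08 = 0.0236
  T6: 0.18 × 0.092 = 0.01656
  T3: 0.28 × 0.18 = 0.0504
  T4: 0.245 × 0.084 = 0.02058
Normalizing constant = 0.11114.
P(T6 | evidence) = 0.01656 / 0.11114 ≈ 0.1490.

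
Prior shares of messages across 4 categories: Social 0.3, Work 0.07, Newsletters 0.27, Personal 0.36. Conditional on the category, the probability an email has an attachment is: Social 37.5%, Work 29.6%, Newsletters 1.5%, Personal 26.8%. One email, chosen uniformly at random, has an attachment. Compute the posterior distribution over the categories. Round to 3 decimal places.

By Bayes' rule, posterior ∝ prior × likelihood:
  Social: 0.3 × 0.375 = 0.1125
  Work: 0.07 × 0.296 = 0.02072
  Newsletters: 0.27 × 0.015 = 0.00405
  Personal: 0.36 × 0.268 = 0.09648
Normalizing constant = 0.23375.
P(Social | attachment) = 0.1125/0.23375 ≈ 0.481
P(Work | attachment) = 0.02072/0.23375 ≈ 0.089
P(Newsletters | attachment) = 0.00405/0.23375 ≈ 0.017
P(Personal | attachment) = 0.09648/0.23375 ≈ 0.413
(Check: 0.481+0.089+0.017+0.413 = 1.000.)

Social 0.481, Work 0.089, Newsletters 0.017, Personal 0.413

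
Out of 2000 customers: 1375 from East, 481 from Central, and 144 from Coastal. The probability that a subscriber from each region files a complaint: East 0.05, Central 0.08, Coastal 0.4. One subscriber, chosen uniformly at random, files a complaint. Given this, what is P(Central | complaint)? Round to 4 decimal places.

Prior × likelihood for each hypothesis:
  East: 0.6875 × 0.05 = 0.034375
  Central: 0.2405 × 0.08 = 0.01924
  Coastal: 0.072 × 0.4 = 0.0288
Sum = 0.082415.
P(Central | evidence) = 0.01924 / 0.082415 ≈ 0.2335.

0.2335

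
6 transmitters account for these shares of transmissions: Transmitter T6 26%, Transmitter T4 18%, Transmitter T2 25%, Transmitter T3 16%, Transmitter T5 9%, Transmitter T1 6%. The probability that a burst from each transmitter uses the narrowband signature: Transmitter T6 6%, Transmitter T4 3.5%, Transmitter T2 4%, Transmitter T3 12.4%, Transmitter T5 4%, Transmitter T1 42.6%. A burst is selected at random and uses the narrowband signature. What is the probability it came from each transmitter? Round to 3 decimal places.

Unnormalized posteriors (prior × likelihood):
  Transmitter T6: 0.26 × 0.06 = 0.0156
  Transmitter T4: 0.18 × 0.035 = 0.0063
  Transmitter T2: 0.25 × 0.04 = 0.01
  Transmitter T3: 0.16 × 0.124 = 0.01984
  Transmitter T5: 0.09 × 0.04 = 0.0036
  Transmitter T1: 0.06 × 0.426 = 0.02556
Normalizing constant = 0.0809.
P(Transmitter T6 | narrowband) = 0.0156/0.0809 ≈ 0.193
P(Transmitter T4 | narrowband) = 0.0063/0.0809 ≈ 0.078
P(Transmitter T2 | narrowband) = 0.01/0.0809 ≈ 0.124
P(Transmitter T3 | narrowband) = 0.01984/0.0809 ≈ 0.245
P(Transmitter T5 | narrowband) = 0.0036/0.0809 ≈ 0.044
P(Transmitter T1 | narrowband) = 0.02556/0.0809 ≈ 0.316

Transmitter T6 0.193, Transmitter T4 0.078, Transmitter T2 0.124, Transmitter T3 0.245, Transmitter T5 0.044, Transmitter T1 0.316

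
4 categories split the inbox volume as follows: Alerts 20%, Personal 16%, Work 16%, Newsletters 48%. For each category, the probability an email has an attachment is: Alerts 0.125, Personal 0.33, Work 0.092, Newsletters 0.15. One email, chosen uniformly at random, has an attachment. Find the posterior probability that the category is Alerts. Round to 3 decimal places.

0.152

By Bayes' rule, posterior ∝ prior × likelihood:
  Alerts: 0.2 × 0.125 = 0.025
  Personal: 0.16 × 0.33 = 0.0528
  Work: 0.16 × 0.092 = 0.01472
  Newsletters: 0.48 × 0.15 = 0.072
Normalizing constant = 0.16452.
P(Alerts | evidence) = 0.025 / 0.16452 ≈ 0.152.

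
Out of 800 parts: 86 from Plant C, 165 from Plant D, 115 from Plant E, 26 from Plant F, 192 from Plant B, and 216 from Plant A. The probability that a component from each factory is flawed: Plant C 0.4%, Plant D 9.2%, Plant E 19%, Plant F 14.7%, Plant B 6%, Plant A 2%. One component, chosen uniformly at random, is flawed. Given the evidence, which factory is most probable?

Plant E

Prior × likelihood for each hypothesis:
  Plant C: 0.1075 × 0.004 = 0.00043
  Plant D: 0.20625 × 0.092 = 0.018975
  Plant E: 0.14375 × 0.19 = 0.0273125
  Plant F: 0.0325 × 0.147 = 0.0047775
  Plant B: 0.24 × 0.06 = 0.0144
  Plant A: 0.27 × 0.02 = 0.0054
Normalizing constant = 0.071295.
Largest term belongs to Plant E, so Plant E is most probable.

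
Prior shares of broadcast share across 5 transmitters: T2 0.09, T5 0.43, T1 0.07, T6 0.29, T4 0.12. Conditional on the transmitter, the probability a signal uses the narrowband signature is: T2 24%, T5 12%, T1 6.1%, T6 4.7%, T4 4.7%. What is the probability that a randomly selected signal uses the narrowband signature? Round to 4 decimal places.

By Bayes' rule, posterior ∝ prior × likelihood:
  T2: 0.09 × 0.24 = 0.0216
  T5: 0.43 × 0.12 = 0.0516
  T1: 0.07 × 0.061 = 0.00427
  T6: 0.29 × 0.047 = 0.01363
  T4: 0.12 × 0.047 = 0.00564
P(narrowband) = 0.0216 + 0.0516 + 0.00427 + 0.01363 + 0.00564 = 0.09674 → 0.0967.

0.0967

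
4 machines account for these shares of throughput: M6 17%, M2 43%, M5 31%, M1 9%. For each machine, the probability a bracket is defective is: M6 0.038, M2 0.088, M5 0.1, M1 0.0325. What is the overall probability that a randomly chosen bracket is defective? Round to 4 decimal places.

0.0782

Prior × likelihood for each hypothesis:
  M6: 0.17 × 0.038 = 0.00646
  M2: 0.43 × 0.088 = 0.03784
  M5: 0.31 × 0.1 = 0.031
  M1: 0.09 × 0.0325 = 0.002925
P(defective) = 0.00646 + 0.03784 + 0.031 + 0.002925 = 0.078225 → 0.0782.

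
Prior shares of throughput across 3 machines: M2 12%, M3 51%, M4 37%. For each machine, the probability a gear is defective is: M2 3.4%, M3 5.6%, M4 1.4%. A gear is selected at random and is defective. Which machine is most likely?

M3

Unnormalized posteriors (prior × likelihood):
  M2: 0.12 × 0.034 = 0.00408
  M3: 0.51 × 0.056 = 0.02856
  M4: 0.37 × 0.014 = 0.00518
Total = 0.03782.
Largest term belongs to M3, so M3 is most probable.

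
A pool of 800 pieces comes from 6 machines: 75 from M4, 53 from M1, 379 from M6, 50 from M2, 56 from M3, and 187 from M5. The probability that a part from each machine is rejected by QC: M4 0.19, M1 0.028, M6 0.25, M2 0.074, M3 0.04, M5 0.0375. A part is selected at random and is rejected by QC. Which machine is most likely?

M6

Unnormalized posteriors (prior × likelihood):
  M4: 0.09375 × 0.19 = 0.0178125
  M1: 0.06625 × 0.028 = 0.001855
  M6: 0.47375 × 0.25 = 0.1184375
  M2: 0.0625 × 0.074 = 0.004625
  M3: 0.07 × 0.04 = 0.0028
  M5: 0.23375 × 0.0375 = 0.008765625
Total = 0.154295625.
Largest term belongs to M6, so M6 is most probable.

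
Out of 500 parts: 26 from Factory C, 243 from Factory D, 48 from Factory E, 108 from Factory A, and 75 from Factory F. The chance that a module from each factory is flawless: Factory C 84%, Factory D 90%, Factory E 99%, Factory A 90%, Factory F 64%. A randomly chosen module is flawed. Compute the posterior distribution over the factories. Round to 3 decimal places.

Factory C 0.062, Factory D 0.364, Factory E 0.007, Factory A 0.162, Factory F 0.405

Taking complements, P(flawed | each) = Factory C 0.16, Factory D 0.1, Factory E 0.01, Factory A 0.1, Factory F 0.36.
Compute prior × likelihood for every hypothesis:
  Factory C: 0.052 × 0.16 = 0.00832
  Factory D: 0.486 × 0.1 = 0.0486
  Factory E: 0.096 × 0.01 = 0.00096
  Factory A: 0.216 × 0.1 = 0.0216
  Factory F: 0.15 × 0.36 = 0.054
Total = 0.13348.
P(Factory C | flawed) = 0.00832/0.13348 ≈ 0.062
P(Factory D | flawed) = 0.0486/0.13348 ≈ 0.364
P(Factory E | flawed) = 0.00096/0.13348 ≈ 0.007
P(Factory A | flawed) = 0.0216/0.13348 ≈ 0.162
P(Factory F | flawed) = 0.054/0.13348 ≈ 0.405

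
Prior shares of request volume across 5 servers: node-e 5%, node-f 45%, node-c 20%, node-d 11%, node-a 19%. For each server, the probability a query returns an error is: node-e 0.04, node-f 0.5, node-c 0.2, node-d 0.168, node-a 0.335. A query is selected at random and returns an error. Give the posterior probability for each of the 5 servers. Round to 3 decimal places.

node-e 0.006, node-f 0.644, node-c 0.115, node-d 0.053, node-a 0.182

Compute prior × likelihood for every hypothesis:
  node-e: 0.05 × 0.04 = 0.002
  node-f: 0.45 × 0.5 = 0.225
  node-c: 0.2 × 0.2 = 0.04
  node-d: 0.11 × 0.168 = 0.01848
  node-a: 0.19 × 0.335 = 0.06365
Sum = 0.34913.
P(node-e | error) = 0.002/0.34913 ≈ 0.006
P(node-f | error) = 0.225/0.34913 ≈ 0.644
P(node-c | error) = 0.04/0.34913 ≈ 0.115
P(node-d | error) = 0.01848/0.34913 ≈ 0.053
P(node-a | error) = 0.06365/0.34913 ≈ 0.182
(Check: 0.006+0.644+0.115+0.053+0.182 = 1.000.)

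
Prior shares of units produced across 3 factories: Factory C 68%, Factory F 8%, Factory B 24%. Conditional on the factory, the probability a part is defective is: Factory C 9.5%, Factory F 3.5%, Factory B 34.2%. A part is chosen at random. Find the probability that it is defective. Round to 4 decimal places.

Compute prior × likelihood for every hypothesis:
  Factory C: 0.68 × 0.095 = 0.0646
  Factory F: 0.08 × 0.035 = 0.0028
  Factory B: 0.24 × 0.342 = 0.08208
P(defective) = 0.0646 + 0.0028 + 0.08208 = 0.14948 → 0.1495.

0.1495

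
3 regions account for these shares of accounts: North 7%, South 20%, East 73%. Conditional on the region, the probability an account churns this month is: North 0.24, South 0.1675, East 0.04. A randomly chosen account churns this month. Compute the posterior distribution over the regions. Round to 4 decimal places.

North 0.2113, South 0.4214, East 0.3673

Compute prior × likelihood for every hypothesis:
  North: 0.07 × 0.24 = 0.0168
  South: 0.2 × 0.1675 = 0.0335
  East: 0.73 × 0.04 = 0.0292
Total = 0.0795.
P(North | churn) = 0.0168/0.0795 ≈ 0.2113
P(South | churn) = 0.0335/0.0795 ≈ 0.4214
P(East | churn) = 0.0292/0.0795 ≈ 0.3673
(Check: 0.2113+0.4214+0.3673 = 1.0000.)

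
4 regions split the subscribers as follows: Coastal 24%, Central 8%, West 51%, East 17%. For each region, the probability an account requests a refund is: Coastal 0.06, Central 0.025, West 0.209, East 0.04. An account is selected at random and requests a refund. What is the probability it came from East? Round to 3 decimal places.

Prior × likelihood for each hypothesis:
  Coastal: 0.24 × 0.06 = 0.0144
  Central: 0.08 × 0.025 = 0.002
  West: 0.51 × 0.209 = 0.10659
  East: 0.17 × 0.04 = 0.0068
Normalizing constant = 0.12979.
P(East | evidence) = 0.0068 / 0.12979 ≈ 0.052.

0.052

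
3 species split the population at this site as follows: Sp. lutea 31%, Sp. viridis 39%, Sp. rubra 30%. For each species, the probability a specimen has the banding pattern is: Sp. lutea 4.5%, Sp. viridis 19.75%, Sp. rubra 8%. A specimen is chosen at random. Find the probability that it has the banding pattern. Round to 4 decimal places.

0.1150

Unnormalized posteriors (prior × likelihood):
  Sp. lutea: 0.31 × 0.045 = 0.01395
  Sp. viridis: 0.39 × 0.1975 = 0.077025
  Sp. rubra: 0.3 × 0.08 = 0.024
P(banded) = 0.01395 + 0.077025 + 0.024 = 0.114975 → 0.1150.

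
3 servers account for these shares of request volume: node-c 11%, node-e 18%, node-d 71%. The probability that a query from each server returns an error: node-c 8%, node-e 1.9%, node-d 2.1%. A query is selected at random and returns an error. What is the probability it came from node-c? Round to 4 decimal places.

Prior × likelihood for each hypothesis:
  node-c: 0.11 × 0.08 = 0.0088
  node-e: 0.18 × 0.019 = 0.00342
  node-d: 0.71 × 0.021 = 0.01491
Sum = 0.02713.
P(node-c | evidence) = 0.0088 / 0.02713 ≈ 0.3244.

0.3244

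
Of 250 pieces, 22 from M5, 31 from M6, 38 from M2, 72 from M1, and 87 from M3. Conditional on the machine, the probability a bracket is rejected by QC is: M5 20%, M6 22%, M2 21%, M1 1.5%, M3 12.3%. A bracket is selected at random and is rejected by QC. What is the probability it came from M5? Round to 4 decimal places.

Prior × likelihood for each hypothesis:
  M5: 0.088 × 0.2 = 0.0176
  M6: 0.124 × 0.22 = 0.02728
  M2: 0.152 × 0.21 = 0.03192
  M1: 0.288 × 0.015 = 0.00432
  M3: 0.348 × 0.123 = 0.042804
Total = 0.123924.
P(M5 | evidence) = 0.0176 / 0.123924 ≈ 0.1420.

0.1420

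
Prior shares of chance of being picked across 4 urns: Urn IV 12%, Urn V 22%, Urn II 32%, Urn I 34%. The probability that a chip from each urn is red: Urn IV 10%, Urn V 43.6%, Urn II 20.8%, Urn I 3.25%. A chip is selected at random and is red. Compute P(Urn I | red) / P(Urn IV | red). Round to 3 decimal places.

Prior × likelihood for each hypothesis:
  Urn IV: 0.12 × 0.1 = 0.012
  Urn V: 0.22 × 0.436 = 0.09592
  Urn II: 0.32 × 0.208 = 0.06656
  Urn I: 0.34 × 0.0325 = 0.01105
Sum = 0.18553.
The ratio is 0.01105 / 0.012 (the normalizer cancels) = 0.921.

0.921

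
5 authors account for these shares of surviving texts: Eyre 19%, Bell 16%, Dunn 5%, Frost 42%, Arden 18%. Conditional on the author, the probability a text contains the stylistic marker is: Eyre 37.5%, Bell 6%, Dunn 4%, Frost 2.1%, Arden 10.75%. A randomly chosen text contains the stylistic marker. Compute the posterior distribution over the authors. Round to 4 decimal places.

Eyre 0.6418, Bell 0.0865, Dunn 0.0180, Frost 0.0794, Arden 0.1743

Prior × likelihood for each hypothesis:
  Eyre: 0.19 × 0.375 = 0.07125
  Bell: 0.16 × 0.06 = 0.0096
  Dunn: 0.05 × 0.04 = 0.002
  Frost: 0.42 × 0.021 = 0.00882
  Arden: 0.18 × 0.1075 = 0.01935
Total = 0.11102.
P(Eyre | marker) = 0.07125/0.11102 ≈ 0.6418
P(Bell | marker) = 0.0096/0.11102 ≈ 0.0865
P(Dunn | marker) = 0.002/0.11102 ≈ 0.0180
P(Frost | marker) = 0.00882/0.11102 ≈ 0.0794
P(Arden | marker) = 0.01935/0.11102 ≈ 0.1743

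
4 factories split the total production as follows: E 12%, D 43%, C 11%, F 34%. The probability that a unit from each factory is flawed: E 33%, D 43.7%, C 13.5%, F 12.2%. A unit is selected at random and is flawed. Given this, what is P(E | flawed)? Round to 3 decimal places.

0.140

By Bayes' rule, posterior ∝ prior × likelihood:
  E: 0.12 × 0.33 = 0.0396
  D: 0.43 × 0.437 = 0.18791
  C: 0.11 × 0.135 = 0.01485
  F: 0.34 × 0.122 = 0.04148
Sum = 0.28384.
P(E | evidence) = 0.0396 / 0.28384 ≈ 0.140.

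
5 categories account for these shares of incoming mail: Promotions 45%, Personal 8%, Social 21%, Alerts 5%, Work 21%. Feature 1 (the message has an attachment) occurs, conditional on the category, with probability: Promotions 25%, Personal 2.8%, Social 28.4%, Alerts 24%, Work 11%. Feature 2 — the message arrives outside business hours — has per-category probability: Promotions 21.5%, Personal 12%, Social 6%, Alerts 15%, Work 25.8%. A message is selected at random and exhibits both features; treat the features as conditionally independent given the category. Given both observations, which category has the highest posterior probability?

Promotions

Compute prior × likelihood for every hypothesis:
  Promotions: 0.45 × 0.25 × 0.215 = 0.0241875
  Personal: 0.08 × 0.028 × 0.12 = 0.0002688
  Social: 0.21 × 0.284 × 0.06 = 0.0035784
  Alerts: 0.05 × 0.24 × 0.15 = 0.0018
  Work: 0.21 × 0.11 × 0.258 = 0.0059598
Normalizing constant = 0.0357945.
Largest term belongs to Promotions, so Promotions is most probable.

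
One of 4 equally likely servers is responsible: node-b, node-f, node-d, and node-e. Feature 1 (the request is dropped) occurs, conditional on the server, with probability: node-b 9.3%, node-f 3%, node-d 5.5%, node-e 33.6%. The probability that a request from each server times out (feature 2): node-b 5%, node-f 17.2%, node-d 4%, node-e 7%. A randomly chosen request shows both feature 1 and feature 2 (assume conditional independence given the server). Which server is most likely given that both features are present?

node-e

Since the prior is uniform, the posterior is proportional to the likelihood:
  node-b: 0.093 × 0.05 = 0.00465
  node-f: 0.03 × 0.172 = 0.00516
  node-d: 0.055 × 0.04 = 0.0022
  node-e: 0.336 × 0.07 = 0.02352
Total = 0.03553.
Largest term belongs to node-e, so node-e is most probable.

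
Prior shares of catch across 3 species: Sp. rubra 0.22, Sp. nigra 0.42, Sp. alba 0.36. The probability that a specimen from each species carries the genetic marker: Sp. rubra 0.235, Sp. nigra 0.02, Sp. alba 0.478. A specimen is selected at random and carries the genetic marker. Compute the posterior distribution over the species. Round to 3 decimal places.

Sp. rubra 0.223, Sp. nigra 0.036, Sp. alba 0.741

Unnormalized posteriors (prior × likelihood):
  Sp. rubra: 0.22 × 0.235 = 0.0517
  Sp. nigra: 0.42 × 0.02 = 0.0084
  Sp. alba: 0.36 × 0.478 = 0.17208
Total = 0.23218.
P(Sp. rubra | marker) = 0.0517/0.23218 ≈ 0.223
P(Sp. nigra | marker) = 0.0084/0.23218 ≈ 0.036
P(Sp. alba | marker) = 0.17208/0.23218 ≈ 0.741
(Check: 0.223+0.036+0.741 = 1.000.)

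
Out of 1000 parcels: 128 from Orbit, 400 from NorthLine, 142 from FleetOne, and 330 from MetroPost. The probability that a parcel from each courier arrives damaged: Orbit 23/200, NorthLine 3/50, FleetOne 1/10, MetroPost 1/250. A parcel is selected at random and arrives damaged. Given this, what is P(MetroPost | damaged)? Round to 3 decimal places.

By Bayes' rule, posterior ∝ prior × likelihood:
  Orbit: 0.128 × 0.115 = 0.01472
  NorthLine: 0.4 × 0.06 = 0.024
  FleetOne: 0.142 × 0.1 = 0.0142
  MetroPost: 0.33 × 0.004 = 0.00132
Sum = 0.05424.
P(MetroPost | evidence) = 0.00132 / 0.05424 ≈ 0.024.

0.024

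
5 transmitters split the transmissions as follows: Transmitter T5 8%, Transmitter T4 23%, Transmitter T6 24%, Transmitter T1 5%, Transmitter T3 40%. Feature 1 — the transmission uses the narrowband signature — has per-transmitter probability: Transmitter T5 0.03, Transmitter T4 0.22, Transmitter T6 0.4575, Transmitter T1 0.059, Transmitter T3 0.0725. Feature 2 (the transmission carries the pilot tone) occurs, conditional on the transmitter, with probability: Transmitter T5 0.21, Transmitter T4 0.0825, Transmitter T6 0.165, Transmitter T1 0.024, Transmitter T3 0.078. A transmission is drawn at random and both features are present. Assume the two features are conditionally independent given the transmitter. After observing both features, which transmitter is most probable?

Unnormalized posteriors (prior × likelihood):
  Transmitter T5: 0.08 × 0.03 × 0.21 = 0.000504
  Transmitter T4: 0.23 × 0.22 × 0.0825 = 0.0041745
  Transmitter T6: 0.24 × 0.4575 × 0.165 = 0.018117
  Transmitter T1: 0.05 × 0.059 × 0.024 = 0.0000708
  Transmitter T3: 0.4 × 0.0725 × 0.078 = 0.002262
Total = 0.0251283.
Largest term belongs to Transmitter T6, so Transmitter T6 is most probable.

Transmitter T6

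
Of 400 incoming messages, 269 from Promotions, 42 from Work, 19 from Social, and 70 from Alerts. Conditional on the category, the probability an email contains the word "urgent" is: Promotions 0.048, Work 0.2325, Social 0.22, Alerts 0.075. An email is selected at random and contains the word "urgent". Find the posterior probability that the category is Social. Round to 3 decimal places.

0.130

By Bayes' rule, posterior ∝ prior × likelihood:
  Promotions: 0.6725 × 0.048 = 0.03228
  Work: 0.105 × 0.2325 = 0.0244125
  Social: 0.0475 × 0.22 = 0.01045
  Alerts: 0.175 × 0.075 = 0.013125
Sum = 0.0802675.
P(Social | evidence) = 0.01045 / 0.0802675 ≈ 0.130.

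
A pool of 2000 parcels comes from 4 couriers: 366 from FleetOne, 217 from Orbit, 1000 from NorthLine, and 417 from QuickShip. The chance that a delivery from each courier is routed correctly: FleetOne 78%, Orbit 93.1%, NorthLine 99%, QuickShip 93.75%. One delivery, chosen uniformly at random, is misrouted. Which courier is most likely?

FleetOne

Taking complements, P(misrouted | each) = FleetOne 0.22, Orbit 0.069, NorthLine 0.01, QuickShip 0.0625.
Compute prior × likelihood for every hypothesis:
  FleetOne: 0.183 × 0.22 = 0.04026
  Orbit: 0.1085 × 0.069 = 0.0074865
  NorthLine: 0.5 × 0.01 = 0.005
  QuickShip: 0.2085 × 0.0625 = 0.01303125
Sum = 0.06577775.
Largest term belongs to FleetOne, so FleetOne is most probable.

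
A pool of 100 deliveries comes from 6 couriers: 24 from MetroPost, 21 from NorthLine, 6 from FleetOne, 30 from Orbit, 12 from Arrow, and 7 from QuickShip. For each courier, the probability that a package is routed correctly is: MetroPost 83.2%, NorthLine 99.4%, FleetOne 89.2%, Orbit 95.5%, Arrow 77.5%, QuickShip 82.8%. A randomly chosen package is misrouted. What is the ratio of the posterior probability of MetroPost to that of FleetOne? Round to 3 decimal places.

Taking complements, P(misrouted | each) = MetroPost 0.168, NorthLine 0.006, FleetOne 0.108, Orbit 0.045, Arrow 0.225, QuickShip 0.172.
Prior × likelihood for each hypothesis:
  MetroPost: 0.24 × 0.168 = 0.04032
  NorthLine: 0.21 × 0.006 = 0.00126
  FleetOne: 0.06 × 0.108 = 0.00648
  Orbit: 0.3 × 0.045 = 0.0135
  Arrow: 0.12 × 0.225 = 0.027
  QuickShip: 0.07 × 0.172 = 0.01204
Sum = 0.1006.
The ratio is 0.04032 / 0.00648 (the normalizer cancels) = 6.222.

6.222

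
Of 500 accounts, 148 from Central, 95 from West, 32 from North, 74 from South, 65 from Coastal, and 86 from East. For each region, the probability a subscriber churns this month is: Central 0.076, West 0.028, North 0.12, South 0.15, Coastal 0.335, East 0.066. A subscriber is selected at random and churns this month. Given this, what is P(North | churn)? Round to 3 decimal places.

0.068

Unnormalized posteriors (prior × likelihood):
  Central: 0.296 × 0.076 = 0.022496
  West: 0.19 × 0.028 = 0.00532
  North: 0.064 × 0.12 = 0.00768
  South: 0.148 × 0.15 = 0.0222
  Coastal: 0.13 × 0.335 = 0.04355
  East: 0.172 × 0.066 = 0.011352
Normalizing constant = 0.112598.
P(North | evidence) = 0.00768 / 0.112598 ≈ 0.068.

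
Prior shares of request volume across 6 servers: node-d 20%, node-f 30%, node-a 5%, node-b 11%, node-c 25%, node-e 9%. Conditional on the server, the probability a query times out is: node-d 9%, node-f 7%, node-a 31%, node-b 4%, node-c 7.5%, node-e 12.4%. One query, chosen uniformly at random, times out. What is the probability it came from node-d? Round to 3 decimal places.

By Bayes' rule, posterior ∝ prior × likelihood:
  node-d: 0.2 × 0.09 = 0.018
  node-f: 0.3 × 0.07 = 0.021
  node-a: 0.05 × 0.31 = 0.0155
  node-b: 0.11 × 0.04 = 0.0044
  node-c: 0.25 × 0.075 = 0.01875
  node-e: 0.09 × 0.124 = 0.01116
Normalizing constant = 0.08881.
P(node-d | evidence) = 0.018 / 0.08881 ≈ 0.203.

0.203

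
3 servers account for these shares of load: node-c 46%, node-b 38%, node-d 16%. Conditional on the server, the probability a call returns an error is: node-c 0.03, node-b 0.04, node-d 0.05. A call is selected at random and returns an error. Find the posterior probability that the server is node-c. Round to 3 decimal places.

0.373

By Bayes' rule, posterior ∝ prior × likelihood:
  node-c: 0.46 × 0.03 = 0.0138
  node-b: 0.38 × 0.04 = 0.0152
  node-d: 0.16 × 0.05 = 0.008
Normalizing constant = 0.037.
P(node-c | evidence) = 0.0138 / 0.037 ≈ 0.373.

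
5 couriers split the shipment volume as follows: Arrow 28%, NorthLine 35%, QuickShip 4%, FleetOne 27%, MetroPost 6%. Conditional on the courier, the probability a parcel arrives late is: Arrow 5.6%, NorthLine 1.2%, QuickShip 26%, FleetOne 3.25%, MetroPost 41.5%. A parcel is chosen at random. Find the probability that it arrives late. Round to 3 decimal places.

Compute prior × likelihood for every hypothesis:
  Arrow: 0.28 × 0.056 = 0.01568
  NorthLine: 0.35 × 0.012 = 0.0042
  QuickShip: 0.04 × 0.26 = 0.0104
  FleetOne: 0.27 × 0.0325 = 0.008775
  MetroPost: 0.06 × 0.415 = 0.0249
P(late) = 0.01568 + 0.0042 + 0.0104 + 0.008775 + 0.0249 = 0.063955 → 0.064.

0.064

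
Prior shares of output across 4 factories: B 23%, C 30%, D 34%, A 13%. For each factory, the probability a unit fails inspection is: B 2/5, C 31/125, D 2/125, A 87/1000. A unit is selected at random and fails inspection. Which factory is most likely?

B

By Bayes' rule, posterior ∝ prior × likelihood:
  B: 0.23 × 0.4 = 0.092
  C: 0.3 × 0.248 = 0.0744
  D: 0.34 × 0.016 = 0.00544
  A: 0.13 × 0.087 = 0.01131
Total = 0.18315.
Largest term belongs to B, so B is most probable.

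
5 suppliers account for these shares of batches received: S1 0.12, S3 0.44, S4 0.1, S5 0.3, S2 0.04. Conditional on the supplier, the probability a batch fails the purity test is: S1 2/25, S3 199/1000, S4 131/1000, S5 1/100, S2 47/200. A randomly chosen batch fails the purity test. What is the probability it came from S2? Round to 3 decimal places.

Unnormalized posteriors (prior × likelihood):
  S1: 0.12 × 0.08 = 0.0096
  S3: 0.44 × 0.199 = 0.08756
  S4: 0.1 × 0.131 = 0.0131
  S5: 0.3 × 0.01 = 0.003
  S2: 0.04 × 0.235 = 0.0094
Total = 0.12266.
P(S2 | evidence) = 0.0094 / 0.12266 ≈ 0.077.

0.077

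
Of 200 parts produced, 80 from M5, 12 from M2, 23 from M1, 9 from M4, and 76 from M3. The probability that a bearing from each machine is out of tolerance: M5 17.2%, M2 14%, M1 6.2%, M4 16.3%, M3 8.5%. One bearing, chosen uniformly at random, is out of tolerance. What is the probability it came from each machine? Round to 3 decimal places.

M5 0.555, M2 0.068, M1 0.058, M4 0.059, M3 0.261

Prior × likelihood for each hypothesis:
  M5: 0.4 × 0.172 = 0.0688
  M2: 0.06 × 0.14 = 0.0084
  M1: 0.115 × 0.062 = 0.00713
  M4: 0.045 × 0.163 = 0.007335
  M3: 0.38 × 0.085 = 0.0323
Sum = 0.123965.
P(M5 | oversize) = 0.0688/0.123965 ≈ 0.555
P(M2 | oversize) = 0.0084/0.123965 ≈ 0.068
P(M1 | oversize) = 0.00713/0.123965 ≈ 0.058
P(M4 | oversize) = 0.007335/0.123965 ≈ 0.059
P(M3 | oversize) = 0.0323/0.123965 ≈ 0.261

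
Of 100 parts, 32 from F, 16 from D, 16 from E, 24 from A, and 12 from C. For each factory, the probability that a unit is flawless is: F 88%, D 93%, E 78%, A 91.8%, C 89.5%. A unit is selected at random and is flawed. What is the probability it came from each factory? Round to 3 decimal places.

F 0.328, D 0.096, E 0.301, A 0.168, C 0.108

Taking complements, P(flawed | each) = F 0.12, D 0.07, E 0.22, A 0.082, C 0.105.
Prior × likelihood for each hypothesis:
  F: 0.32 × 0.12 = 0.0384
  D: 0.16 × 0.07 = 0.0112
  E: 0.16 × 0.22 = 0.0352
  A: 0.24 × 0.082 = 0.01968
  C: 0.12 × 0.105 = 0.0126
Sum = 0.11708.
P(F | flawed) = 0.0384/0.11708 ≈ 0.328
P(D | flawed) = 0.0112/0.11708 ≈ 0.096
P(E | flawed) = 0.0352/0.11708 ≈ 0.301
P(A | flawed) = 0.01968/0.11708 ≈ 0.168
P(C | flawed) = 0.0126/0.11708 ≈ 0.108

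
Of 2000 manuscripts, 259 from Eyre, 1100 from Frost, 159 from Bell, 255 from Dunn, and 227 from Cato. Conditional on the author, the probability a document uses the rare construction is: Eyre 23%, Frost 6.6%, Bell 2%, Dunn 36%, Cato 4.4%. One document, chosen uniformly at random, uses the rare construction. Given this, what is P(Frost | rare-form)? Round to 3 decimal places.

0.306

Unnormalized posteriors (prior × likelihood):
  Eyre: 0.1295 × 0.23 = 0.029785
  Frost: 0.55 × 0.066 = 0.0363
  Bell: 0.0795 × 0.02 = 0.00159
  Dunn: 0.1275 × 0.36 = 0.0459
  Cato: 0.1135 × 0.044 = 0.004994
Sum = 0.118569.
P(Frost | evidence) = 0.0363 / 0.118569 ≈ 0.306.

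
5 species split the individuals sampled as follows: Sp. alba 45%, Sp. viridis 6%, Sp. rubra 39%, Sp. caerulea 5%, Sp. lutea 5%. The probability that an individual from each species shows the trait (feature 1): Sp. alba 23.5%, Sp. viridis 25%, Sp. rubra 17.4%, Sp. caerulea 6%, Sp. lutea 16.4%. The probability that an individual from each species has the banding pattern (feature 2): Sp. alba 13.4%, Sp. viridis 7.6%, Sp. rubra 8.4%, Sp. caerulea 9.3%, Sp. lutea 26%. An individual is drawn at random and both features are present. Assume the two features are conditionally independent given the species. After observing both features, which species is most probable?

Sp. alba

Compute prior × likelihood for every hypothesis:
  Sp. alba: 0.45 × 0.235 × 0.134 = 0.0141705
  Sp. viridis: 0.06 × 0.25 × 0.076 = 0.00114
  Sp. rubra: 0.39 × 0.174 × 0.084 = 0.00570024
  Sp. caerulea: 0.05 × 0.06 × 0.093 = 0.000279
  Sp. lutea: 0.05 × 0.164 × 0.26 = 0.002132
Total = 0.02342174.
Largest term belongs to Sp. alba, so Sp. alba is most probable.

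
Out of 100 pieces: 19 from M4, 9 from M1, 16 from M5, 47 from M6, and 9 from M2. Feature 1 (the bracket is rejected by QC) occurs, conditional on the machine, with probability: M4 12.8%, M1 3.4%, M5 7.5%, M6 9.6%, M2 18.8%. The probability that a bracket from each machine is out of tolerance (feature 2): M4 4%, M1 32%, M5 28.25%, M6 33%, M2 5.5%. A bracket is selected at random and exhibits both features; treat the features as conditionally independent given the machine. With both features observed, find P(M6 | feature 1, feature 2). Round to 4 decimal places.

Prior × likelihood for each hypothesis:
  M4: 0.19 × 0.128 × 0.04 = 0.0009728
  M1: 0.09 × 0.034 × 0.32 = 0.0009792
  M5: 0.16 × 0.075 × 0.2825 = 0.00339
  M6: 0.47 × 0.096 × 0.33 = 0.0148896
  M2: 0.09 × 0.188 × 0.055 = 0.0009306
Total = 0.0211622.
P(M6 | evidence) = 0.0148896 / 0.0211622 ≈ 0.7036.

0.7036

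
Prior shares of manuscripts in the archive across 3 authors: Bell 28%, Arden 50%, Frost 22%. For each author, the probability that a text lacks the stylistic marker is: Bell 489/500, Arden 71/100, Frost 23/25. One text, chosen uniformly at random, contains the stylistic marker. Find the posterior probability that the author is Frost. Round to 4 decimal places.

0.1043

Taking complements, P(marker | each) = Bell 0.022, Arden 0.29, Frost 0.08.
Unnormalized posteriors (prior × likelihood):
  Bell: 0.28 × 0.022 = 0.00616
  Arden: 0.5 × 0.29 = 0.145
  Frost: 0.22 × 0.08 = 0.0176
Sum = 0.16876.
P(Frost | evidence) = 0.0176 / 0.16876 ≈ 0.1043.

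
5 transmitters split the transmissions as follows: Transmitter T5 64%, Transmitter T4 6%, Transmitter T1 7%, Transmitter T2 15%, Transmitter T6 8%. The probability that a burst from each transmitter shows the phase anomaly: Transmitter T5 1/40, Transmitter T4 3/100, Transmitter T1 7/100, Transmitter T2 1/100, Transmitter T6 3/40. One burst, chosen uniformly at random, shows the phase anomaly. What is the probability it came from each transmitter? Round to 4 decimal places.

Unnormalized posteriors (prior × likelihood):
  Transmitter T5: 0.64 × 0.025 = 0.016
  Transmitter T4: 0.06 × 0.03 = 0.0018
  Transmitter T1: 0.07 × 0.07 = 0.0049
  Transmitter T2: 0.15 × 0.01 = 0.0015
  Transmitter T6: 0.08 × 0.075 = 0.006
Sum = 0.0302.
P(Transmitter T5 | anomaly) = 0.016/0.0302 ≈ 0.5298
P(Transmitter T4 | anomaly) = 0.0018/0.0302 ≈ 0.0596
P(Transmitter T1 | anomaly) = 0.0049/0.0302 ≈ 0.1623
P(Transmitter T2 | anomaly) = 0.0015/0.0302 ≈ 0.0497
P(Transmitter T6 | anomaly) = 0.006/0.0302 ≈ 0.1987

Transmitter T5 0.5298, Transmitter T4 0.0596, Transmitter T1 0.1623, Transmitter T2 0.0497, Transmitter T6 0.1987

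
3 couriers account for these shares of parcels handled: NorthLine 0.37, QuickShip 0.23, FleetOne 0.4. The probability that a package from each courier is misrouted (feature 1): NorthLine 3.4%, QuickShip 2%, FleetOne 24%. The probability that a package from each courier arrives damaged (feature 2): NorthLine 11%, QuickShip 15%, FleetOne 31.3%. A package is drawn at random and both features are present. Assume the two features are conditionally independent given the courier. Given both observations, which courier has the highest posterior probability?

Compute prior × likelihood for every hypothesis:
  NorthLine: 0.37 × 0.034 × 0.11 = 0.0013838
  QuickShip: 0.23 × 0.02 × 0.15 = 0.00069
  FleetOne: 0.4 × 0.24 × 0.313 = 0.030048
Total = 0.0321218.
Largest term belongs to FleetOne, so FleetOne is most probable.

FleetOne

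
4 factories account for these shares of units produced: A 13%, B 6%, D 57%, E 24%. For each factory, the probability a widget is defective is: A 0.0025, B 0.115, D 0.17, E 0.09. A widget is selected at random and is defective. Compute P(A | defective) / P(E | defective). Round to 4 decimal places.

0.0150

By Bayes' rule, posterior ∝ prior × likelihood:
  A: 0.13 × 0.0025 = 0.000325
  B: 0.06 × 0.115 = 0.0069
  D: 0.57 × 0.17 = 0.0969
  E: 0.24 × 0.09 = 0.0216
Sum = 0.125725.
The ratio is 0.000325 / 0.0216 (the normalizer cancels) = 0.0150.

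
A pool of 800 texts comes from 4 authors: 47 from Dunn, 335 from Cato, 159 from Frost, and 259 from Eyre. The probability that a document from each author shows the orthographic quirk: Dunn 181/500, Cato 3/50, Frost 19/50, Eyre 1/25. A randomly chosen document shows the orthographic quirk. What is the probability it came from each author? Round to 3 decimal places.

Prior × likelihood for each hypothesis:
  Dunn: 0.05875 × 0.362 = 0.0212675
  Cato: 0.41875 × 0.06 = 0.025125
  Frost: 0.19875 × 0.38 = 0.075525
  Eyre: 0.32375 × 0.04 = 0.01295
Sum = 0.1348675.
P(Dunn | quirk) = 0.0212675/0.1348675 ≈ 0.158
P(Cato | quirk) = 0.025125/0.1348675 ≈ 0.186
P(Frost | quirk) = 0.075525/0.1348675 ≈ 0.560
P(Eyre | quirk) = 0.01295/0.1348675 ≈ 0.096

Dunn 0.158, Cato 0.186, Frost 0.560, Eyre 0.096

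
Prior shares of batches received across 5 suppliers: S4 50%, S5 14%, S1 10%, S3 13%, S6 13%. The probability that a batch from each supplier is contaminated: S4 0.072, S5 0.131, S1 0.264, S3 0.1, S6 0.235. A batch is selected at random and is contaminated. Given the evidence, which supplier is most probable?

S4

By Bayes' rule, posterior ∝ prior × likelihood:
  S4: 0.5 × 0.072 = 0.036
  S5: 0.14 × 0.131 = 0.01834
  S1: 0.1 × 0.264 = 0.0264
  S3: 0.13 × 0.1 = 0.013
  S6: 0.13 × 0.235 = 0.03055
Normalizing constant = 0.12429.
Largest term belongs to S4, so S4 is most probable.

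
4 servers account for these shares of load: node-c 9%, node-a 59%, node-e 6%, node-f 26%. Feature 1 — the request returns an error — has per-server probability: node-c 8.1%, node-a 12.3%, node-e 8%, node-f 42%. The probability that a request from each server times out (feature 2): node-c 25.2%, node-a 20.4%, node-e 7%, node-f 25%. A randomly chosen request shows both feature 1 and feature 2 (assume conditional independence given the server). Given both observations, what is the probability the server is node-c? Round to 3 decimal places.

0.041

Compute prior × likelihood for every hypothesis:
  node-c: 0.09 × 0.081 × 0.252 = 0.00183708
  node-a: 0.59 × 0.123 × 0.204 = 0.01480428
  node-e: 0.06 × 0.08 × 0.07 = 0.000336
  node-f: 0.26 × 0.42 × 0.25 = 0.0273
Sum = 0.04427736.
P(node-c | evidence) = 0.00183708 / 0.04427736 ≈ 0.041.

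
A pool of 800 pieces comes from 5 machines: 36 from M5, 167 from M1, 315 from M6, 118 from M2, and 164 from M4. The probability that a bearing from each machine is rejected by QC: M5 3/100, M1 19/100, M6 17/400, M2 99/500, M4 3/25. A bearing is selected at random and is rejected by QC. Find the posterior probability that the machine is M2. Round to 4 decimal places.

0.2618

Prior × likelihood for each hypothesis:
  M5: 0.045 × 0.03 = 0.00135
  M1: 0.20875 × 0.19 = 0.0396625
  M6: 0.39375 × 0.0425 = 0.016734375
  M2: 0.1475 × 0.198 = 0.029205
  M4: 0.205 × 0.12 = 0.0246
Normalizing constant = 0.111551875.
P(M2 | evidence) = 0.029205 / 0.111551875 ≈ 0.2618.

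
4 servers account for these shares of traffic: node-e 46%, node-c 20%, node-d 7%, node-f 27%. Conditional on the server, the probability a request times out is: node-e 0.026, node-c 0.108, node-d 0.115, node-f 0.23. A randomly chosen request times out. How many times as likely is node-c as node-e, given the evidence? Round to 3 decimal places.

1.806

Prior × likelihood for each hypothesis:
  node-e: 0.46 × 0.026 = 0.01196
  node-c: 0.2 × 0.108 = 0.0216
  node-d: 0.07 × 0.115 = 0.00805
  node-f: 0.27 × 0.23 = 0.0621
Total = 0.10371.
The ratio is 0.0216 / 0.01196 (the normalizer cancels) = 1.806.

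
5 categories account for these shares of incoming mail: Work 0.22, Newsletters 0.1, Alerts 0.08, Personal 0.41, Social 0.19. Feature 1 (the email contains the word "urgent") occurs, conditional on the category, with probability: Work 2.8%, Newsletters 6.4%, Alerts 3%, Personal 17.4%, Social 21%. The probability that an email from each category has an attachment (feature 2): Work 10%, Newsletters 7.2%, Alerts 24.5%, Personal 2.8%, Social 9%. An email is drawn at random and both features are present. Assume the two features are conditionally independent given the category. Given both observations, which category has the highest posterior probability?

Social

Unnormalized posteriors (prior × likelihood):
  Work: 0.22 × 0.028 × 0.1 = 0.000616
  Newsletters: 0.1 × 0.064 × 0.072 = 0.0004608
  Alerts: 0.08 × 0.03 × 0.245 = 0.000588
  Personal: 0.41 × 0.174 × 0.028 = 0.00199752
  Social: 0.19 × 0.21 × 0.09 = 0.003591
Total = 0.00725332.
Largest term belongs to Social, so Social is most probable.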